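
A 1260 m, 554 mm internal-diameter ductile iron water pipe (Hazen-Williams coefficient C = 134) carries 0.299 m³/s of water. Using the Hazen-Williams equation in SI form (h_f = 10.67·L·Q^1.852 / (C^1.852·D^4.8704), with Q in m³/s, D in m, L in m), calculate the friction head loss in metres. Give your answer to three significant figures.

h_f ≈ 2.93 m

h_f = 10.67·1260·0.299^1.852 / (134^1.852·0.554^4.8704) = 2.933 m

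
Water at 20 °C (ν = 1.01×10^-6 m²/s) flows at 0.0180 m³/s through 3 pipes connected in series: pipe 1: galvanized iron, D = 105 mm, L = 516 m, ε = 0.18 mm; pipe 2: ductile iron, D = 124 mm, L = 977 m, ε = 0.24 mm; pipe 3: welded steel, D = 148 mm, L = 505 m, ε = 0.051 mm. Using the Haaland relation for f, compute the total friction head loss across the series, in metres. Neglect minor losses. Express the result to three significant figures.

H ≈ 50.3 m

Pipe 1: V = 2.079 m/s, Re = 2.16×10^5, ε/D = 0.00171, f = 0.02334, h_1 = f(L/D)V²/2g = 25.26 m
Pipe 2: V = 1.491 m/s, Re = 1.83×10^5, ε/D = 0.00194, f = 0.02414, h_2 = f(L/D)V²/2g = 21.54 m
Pipe 3: V = 1.046 m/s, Re = 1.53×10^5, ε/D = 3.45×10^-4, f = 0.01832, h_3 = f(L/D)V²/2g = 3.488 m
Series → Q common, losses add: H = Σh = 50.29 m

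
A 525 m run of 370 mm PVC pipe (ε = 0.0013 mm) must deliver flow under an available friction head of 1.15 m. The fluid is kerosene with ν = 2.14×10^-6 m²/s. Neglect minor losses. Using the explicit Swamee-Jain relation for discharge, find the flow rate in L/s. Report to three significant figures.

Q ≈ 107 L/s

Swamee-Jain (Type II): Q = -0.965·√(gD⁵h_f/L)·ln[ε/(3.7D) + √(3.17ν²L/(gD³h_f))]
√(gD⁵h_f/L) = √(9.81·0.370⁵·1.15/525) = 0.01221
ε/(3.7D) = 9.50×10^-7; √(3.17ν²L/(gD³h_f)) = 1.15×10^-4
Q = -0.965·0.01221·ln(1.164×10^-4) = 0.1067 m³/s
Check: V = 0.992 m/s, Re = 1.72×10^5, f = 0.01604, h_f = 1.14 m ≈ 1.15 m ✓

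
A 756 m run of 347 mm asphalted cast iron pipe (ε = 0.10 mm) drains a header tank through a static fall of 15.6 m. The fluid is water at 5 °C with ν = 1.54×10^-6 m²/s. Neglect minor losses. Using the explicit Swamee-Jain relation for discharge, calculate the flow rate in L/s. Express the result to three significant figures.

Swamee-Jain (Type II): Q = -0.965·√(gD⁵h_f/L)·ln[ε/(3.7D) + √(3.17ν²L/(gD³h_f))]
√(gD⁵h_f/L) = √(9.81·0.347⁵·15.6/756) = 0.03191
ε/(3.7D) = 7.79×10^-5; √(3.17ν²L/(gD³h_f)) = 2.98×10^-5
Q = -0.965·0.03191·ln(1.077×10^-4) = 0.2814 m³/s
Check: V = 2.98 m/s, Re = 6.70×10^5, f = 0.01597, h_f = 15.7 m ≈ 15.6 m ✓

Q ≈ 281 L/s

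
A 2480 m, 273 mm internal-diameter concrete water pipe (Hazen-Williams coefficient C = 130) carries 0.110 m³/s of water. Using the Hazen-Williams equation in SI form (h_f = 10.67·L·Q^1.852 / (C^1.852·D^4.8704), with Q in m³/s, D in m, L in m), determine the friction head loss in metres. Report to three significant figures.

h_f ≈ 30.1 m

h_f = 10.67·2480·0.110^1.852 / (130^1.852·0.273^4.8704) = 30.09 m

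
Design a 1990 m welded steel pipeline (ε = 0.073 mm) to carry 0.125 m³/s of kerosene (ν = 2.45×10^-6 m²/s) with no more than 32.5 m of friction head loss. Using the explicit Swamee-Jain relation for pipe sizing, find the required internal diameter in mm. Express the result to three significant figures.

D ≈ 271 mm

Swamee-Jain (Type III): D = 0.66·[ε^1.25·(LQ²/(gh_f))^4.75 + ν·Q^9.4·(L/(gh_f))^5.2]^0.04
LQ²/(gh_f) = 0.09753; L/(gh_f) = 6.242
Term 1 = ε^1.25·(…)^4.75 = 1.07×10^-10; Term 2 = ν·Q^9.4·(…)^5.2 = 1.09×10^-10
D = 0.66·(1.07×10^-10 + 1.09×10^-10)^0.04 = 0.2709 m = 271 mm
Check: V = 2.17 m/s, Re = 2.40×10^5, f = 0.01724, h_f = 30.3 m ≈ 32.5 m ✓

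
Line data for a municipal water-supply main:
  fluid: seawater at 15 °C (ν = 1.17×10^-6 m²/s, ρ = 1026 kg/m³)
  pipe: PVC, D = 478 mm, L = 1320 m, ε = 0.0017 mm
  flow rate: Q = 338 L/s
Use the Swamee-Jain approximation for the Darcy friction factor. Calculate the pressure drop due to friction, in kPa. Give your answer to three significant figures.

V = 4Q/(πD²) = 4·0.338/(π·0.478²) = 1.884 m/s
Re = VD/ν = 1.884·0.478/1.17×10^-6 = 7.70×10^5 → turbulent
ε/D = 0.0017/478 = 3.56×10^-6
Swamee-Jain: f = 0.01221
h_f = f(L/D)V²/(2g) = 0.01221·(1320/0.478)·1.884²/(2·9.81) = 6.098 m
Δp = ρg·h_f = 1026·9.81·6.098 = 61.38 kPa

Δp ≈ 61.4 kPa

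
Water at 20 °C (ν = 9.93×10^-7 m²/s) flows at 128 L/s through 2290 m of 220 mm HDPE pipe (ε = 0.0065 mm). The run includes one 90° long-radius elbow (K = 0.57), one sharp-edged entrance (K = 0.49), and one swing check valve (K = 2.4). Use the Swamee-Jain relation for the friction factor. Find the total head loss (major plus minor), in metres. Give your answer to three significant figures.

V = 4Q/(πD²) = 3.367 m/s; V²/2g = 0.5779 m
Re = 7.46×10^5, ε/D = 2.95×10^-5 → f = 0.01278 (Swamee-Jain)
Major: h_f = f(L/D)·V²/2g = 0.01278·10409·0.5779 = 76.86 m
Minor: ΣK = 3.46; h_m = ΣK·V²/2g = 2.000 m
Total H_L = 76.86 + 2.000 = 78.86 m

H_L ≈ 78.9 m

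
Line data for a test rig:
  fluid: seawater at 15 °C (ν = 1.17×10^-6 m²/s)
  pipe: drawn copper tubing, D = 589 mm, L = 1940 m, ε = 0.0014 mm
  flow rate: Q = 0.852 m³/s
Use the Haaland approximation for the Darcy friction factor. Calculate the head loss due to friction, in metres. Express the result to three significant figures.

h_f ≈ 17.7 m

V = 4Q/(πD²) = 4·0.852/(π·0.589²) = 3.127 m/s
Re = VD/ν = 3.127·0.589/1.17×10^-6 = 1.57×10^6 → turbulent
ε/D = 0.0014/589 = 2.38×10^-6
Haaland: f = 0.01080
h_f = f(L/D)V²/(2g) = 0.01080·(1940/0.589)·3.127²/(2·9.81) = 17.73 m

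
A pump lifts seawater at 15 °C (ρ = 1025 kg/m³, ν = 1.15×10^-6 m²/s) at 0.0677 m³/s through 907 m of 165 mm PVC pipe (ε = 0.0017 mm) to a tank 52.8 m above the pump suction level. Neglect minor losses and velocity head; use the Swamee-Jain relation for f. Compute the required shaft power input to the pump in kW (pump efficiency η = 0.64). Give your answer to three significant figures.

V = 4Q/(πD²) = 3.166 m/s; Re = 4.54×10^5; ε/D = 1.03×10^-5; f = 0.01347
h_f = f(L/D)V²/2g = 37.84 m
Total head H = z + h_f = 52.8 + 37.84 = 90.64 m
P_hyd = ρgQH = 1025·9.81·0.0677·90.64 = 61.70 kW
P_shaft = P_hyd/η = 61.70/0.64 = 96.41 kW

P_shaft ≈ 96.4 kW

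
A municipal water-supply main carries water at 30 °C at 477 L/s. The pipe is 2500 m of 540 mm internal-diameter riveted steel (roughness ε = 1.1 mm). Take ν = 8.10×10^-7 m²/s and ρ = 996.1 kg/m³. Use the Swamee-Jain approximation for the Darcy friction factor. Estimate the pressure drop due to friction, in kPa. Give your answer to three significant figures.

Δp ≈ 237 kPa

V = 4Q/(πD²) = 4·0.477/(π·0.540²) = 2.083 m/s
Re = VD/ν = 2.083·0.540/8.10×10^-7 = 1.39×10^6 → turbulent
ε/D = 1.1/540 = 0.00204
Swamee-Jain: f = 0.02373
h_f = f(L/D)V²/(2g) = 0.02373·(2500/0.540)·2.083²/(2·9.81) = 24.29 m
Δp = ρg·h_f = 996.1·9.81·24.29 = 237.3 kPa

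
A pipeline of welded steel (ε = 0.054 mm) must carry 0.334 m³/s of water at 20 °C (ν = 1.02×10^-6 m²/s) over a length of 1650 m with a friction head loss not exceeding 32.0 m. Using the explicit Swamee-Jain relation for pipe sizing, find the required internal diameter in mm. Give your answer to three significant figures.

Swamee-Jain (Type III): D = 0.66·[ε^1.25·(LQ²/(gh_f))^4.75 + ν·Q^9.4·(L/(gh_f))^5.2]^0.04
LQ²/(gh_f) = 0.5864; L/(gh_f) = 5.256
Term 1 = ε^1.25·(…)^4.75 = 3.67×10^-7; Term 2 = ν·Q^9.4·(…)^5.2 = 1.90×10^-7
D = 0.66·(3.67×10^-7 + 1.90×10^-7)^0.04 = 0.3710 m = 371 mm
Check: V = 3.09 m/s, Re = 1.12×10^6, f = 0.01402, h_f = 30.3 m ≈ 32.0 m ✓

D ≈ 371 mm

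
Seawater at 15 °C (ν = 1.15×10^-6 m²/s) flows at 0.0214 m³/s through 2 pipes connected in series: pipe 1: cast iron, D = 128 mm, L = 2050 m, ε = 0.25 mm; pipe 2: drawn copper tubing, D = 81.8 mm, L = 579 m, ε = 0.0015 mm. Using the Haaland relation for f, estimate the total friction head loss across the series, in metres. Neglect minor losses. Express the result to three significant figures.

H ≈ 142 m

Pipe 1: V = 1.663 m/s, Re = 1.85×10^5, ε/D = 0.00195, f = 0.02418, h_1 = f(L/D)V²/2g = 54.59 m
Pipe 2: V = 4.072 m/s, Re = 2.90×10^5, ε/D = 1.83×10^-5, f = 0.01459, h_2 = f(L/D)V²/2g = 87.25 m
Series → Q common, losses add: H = Σh = 141.8 m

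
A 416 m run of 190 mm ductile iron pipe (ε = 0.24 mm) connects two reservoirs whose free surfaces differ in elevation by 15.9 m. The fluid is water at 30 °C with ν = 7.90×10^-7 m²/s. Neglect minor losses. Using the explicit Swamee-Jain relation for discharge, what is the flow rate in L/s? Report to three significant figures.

Swamee-Jain (Type II): Q = -0.965·√(gD⁵h_f/L)·ln[ε/(3.7D) + √(3.17ν²L/(gD³h_f))]
√(gD⁵h_f/L) = √(9.81·0.190⁵·15.9/416) = 0.009635
ε/(3.7D) = 3.41×10^-4; √(3.17ν²L/(gD³h_f)) = 2.77×10^-5
Q = -0.965·0.009635·ln(3.691×10^-4) = 0.07350 m³/s
Check: V = 2.59 m/s, Re = 6.23×10^5, f = 0.02132, h_f = 16.0 m ≈ 15.9 m ✓

Q ≈ 73.5 L/s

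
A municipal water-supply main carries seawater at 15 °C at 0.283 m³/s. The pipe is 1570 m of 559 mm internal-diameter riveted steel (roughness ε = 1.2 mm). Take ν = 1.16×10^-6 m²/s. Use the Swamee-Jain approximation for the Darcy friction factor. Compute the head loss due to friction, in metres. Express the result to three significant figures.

V = 4Q/(πD²) = 4·0.283/(π·0.559²) = 1.153 m/s
Re = VD/ν = 1.153·0.559/1.16×10^-6 = 5.56×10^5 → turbulent
ε/D = 1.2/559 = 0.00215
Swamee-Jain: f = 0.02429
h_f = f(L/D)V²/(2g) = 0.02429·(1570/0.559)·1.153²/(2·9.81) = 4.623 m

h_f ≈ 4.62 m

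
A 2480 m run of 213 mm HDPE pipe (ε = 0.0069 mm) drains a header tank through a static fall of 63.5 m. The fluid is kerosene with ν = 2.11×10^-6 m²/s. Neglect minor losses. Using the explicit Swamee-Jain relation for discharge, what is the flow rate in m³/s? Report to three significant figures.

Q ≈ 0.0949 m³/s

Swamee-Jain (Type II): Q = -0.965·√(gD⁵h_f/L)·ln[ε/(3.7D) + √(3.17ν²L/(gD³h_f))]
√(gD⁵h_f/L) = √(9.81·0.213⁵·63.5/2480) = 0.01049
ε/(3.7D) = 8.76×10^-6; √(3.17ν²L/(gD³h_f)) = 7.63×10^-5
Q = -0.965·0.01049·ln(8.501×10^-5) = 0.09492 m³/s
Check: V = 2.66 m/s, Re = 2.69×10^5, f = 0.01502, h_f = 63.3 m ≈ 63.5 m ✓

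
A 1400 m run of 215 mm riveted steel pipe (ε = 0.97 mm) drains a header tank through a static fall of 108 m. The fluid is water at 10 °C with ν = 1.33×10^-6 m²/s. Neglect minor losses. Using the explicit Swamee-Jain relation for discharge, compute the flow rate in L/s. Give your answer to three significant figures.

Swamee-Jain (Type II): Q = -0.965·√(gD⁵h_f/L)·ln[ε/(3.7D) + √(3.17ν²L/(gD³h_f))]
√(gD⁵h_f/L) = √(9.81·0.215⁵·108/1400) = 0.01865
ε/(3.7D) = 0.00122; √(3.17ν²L/(gD³h_f)) = 2.73×10^-5
Q = -0.965·0.01865·ln(0.001247) = 0.1203 m³/s
Check: V = 3.31 m/s, Re = 5.36×10^5, f = 0.02973, h_f = 108 m ≈ 108 m ✓

Q ≈ 120 L/s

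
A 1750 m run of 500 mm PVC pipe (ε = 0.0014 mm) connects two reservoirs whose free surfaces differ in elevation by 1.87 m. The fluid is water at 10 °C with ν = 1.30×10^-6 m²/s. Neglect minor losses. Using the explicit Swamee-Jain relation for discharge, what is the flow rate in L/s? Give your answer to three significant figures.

Swamee-Jain (Type II): Q = -0.965·√(gD⁵h_f/L)·ln[ε/(3.7D) + √(3.17ν²L/(gD³h_f))]
√(gD⁵h_f/L) = √(9.81·0.500⁵·1.87/1750) = 0.01810
ε/(3.7D) = 7.57×10^-7; √(3.17ν²L/(gD³h_f)) = 6.39×10^-5
Q = -0.965·0.01810·ln(6.470×10^-5) = 0.1685 m³/s
Check: V = 0.858 m/s, Re = 3.30×10^5, f = 0.01416, h_f = 1.86 m ≈ 1.87 m ✓

Q ≈ 168 L/s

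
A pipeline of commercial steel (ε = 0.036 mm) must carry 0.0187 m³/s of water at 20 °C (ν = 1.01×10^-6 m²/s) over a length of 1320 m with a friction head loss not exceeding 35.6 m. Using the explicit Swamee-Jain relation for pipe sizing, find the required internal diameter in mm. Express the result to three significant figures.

D ≈ 115 mm

Swamee-Jain (Type III): D = 0.66·[ε^1.25·(LQ²/(gh_f))^4.75 + ν·Q^9.4·(L/(gh_f))^5.2]^0.04
LQ²/(gh_f) = 0.001322; L/(gh_f) = 3.780
Term 1 = ε^1.25·(…)^4.75 = 5.90×10^-20; Term 2 = ν·Q^9.4·(…)^5.2 = 5.79×10^-20
D = 0.66·(5.90×10^-20 + 5.79×10^-20)^0.04 = 0.1154 m = 115 mm
Check: V = 1.79 m/s, Re = 2.04×10^5, f = 0.01782, h_f = 33.2 m ≈ 35.6 m ✓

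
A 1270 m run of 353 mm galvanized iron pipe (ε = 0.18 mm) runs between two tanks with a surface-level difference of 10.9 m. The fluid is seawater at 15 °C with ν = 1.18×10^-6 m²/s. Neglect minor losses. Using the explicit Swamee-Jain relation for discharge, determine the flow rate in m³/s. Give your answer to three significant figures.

Q ≈ 0.180 m³/s

Swamee-Jain (Type II): Q = -0.965·√(gD⁵h_f/L)·ln[ε/(3.7D) + √(3.17ν²L/(gD³h_f))]
√(gD⁵h_f/L) = √(9.81·0.353⁵·10.9/1270) = 0.02148
ε/(3.7D) = 1.38×10^-4; √(3.17ν²L/(gD³h_f)) = 3.45×10^-5
Q = -0.965·0.02148·ln(1.723×10^-4) = 0.1797 m³/s
Check: V = 1.84 m/s, Re = 5.49×10^5, f = 0.01776, h_f = 11.0 m ≈ 10.9 m ✓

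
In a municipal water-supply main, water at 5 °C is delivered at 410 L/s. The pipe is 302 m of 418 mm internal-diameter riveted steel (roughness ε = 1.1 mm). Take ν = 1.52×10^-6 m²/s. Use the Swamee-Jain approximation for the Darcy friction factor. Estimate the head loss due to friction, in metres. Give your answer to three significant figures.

V = 4Q/(πD²) = 4·0.410/(π·0.418²) = 2.988 m/s
Re = VD/ν = 2.988·0.418/1.52×10^-6 = 8.22×10^5 → turbulent
ε/D = 1.1/418 = 0.00263
Swamee-Jain: f = 0.02549
h_f = f(L/D)V²/(2g) = 0.02549·(302/0.418)·2.988²/(2·9.81) = 8.379 m

h_f ≈ 8.38 m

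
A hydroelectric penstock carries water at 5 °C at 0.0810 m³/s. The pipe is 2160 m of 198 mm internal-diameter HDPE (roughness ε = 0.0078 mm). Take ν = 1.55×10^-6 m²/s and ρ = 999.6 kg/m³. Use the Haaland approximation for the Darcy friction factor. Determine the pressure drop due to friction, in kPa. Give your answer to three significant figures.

V = 4Q/(πD²) = 4·0.0810/(π·0.198²) = 2.631 m/s
Re = VD/ν = 2.631·0.198/1.55×10^-6 = 3.36×10^5 → turbulent
ε/D = 0.0078/198 = 3.94×10^-5
Haaland: f = 0.01441
h_f = f(L/D)V²/(2g) = 0.01441·(2160/0.198)·2.631²/(2·9.81) = 55.45 m
Δp = ρg·h_f = 999.6·9.81·55.45 = 543.7 kPa

Δp ≈ 544 kPa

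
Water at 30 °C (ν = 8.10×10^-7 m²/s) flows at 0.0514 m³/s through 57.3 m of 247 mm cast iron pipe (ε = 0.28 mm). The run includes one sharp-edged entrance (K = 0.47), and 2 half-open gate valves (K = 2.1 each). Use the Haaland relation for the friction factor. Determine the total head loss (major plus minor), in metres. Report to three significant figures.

H_L ≈ 0.560 m

V = 4Q/(πD²) = 1.073 m/s; V²/2g = 0.05865 m
Re = 3.27×10^5, ε/D = 0.00113 → f = 0.02101 (Haaland)
Major: h_f = f(L/D)·V²/2g = 0.02101·232.0·0.05865 = 0.2858 m
Minor: ΣK = 4.67; h_m = ΣK·V²/2g = 0.2739 m
Total H_L = 0.2858 + 0.2739 = 0.5597 m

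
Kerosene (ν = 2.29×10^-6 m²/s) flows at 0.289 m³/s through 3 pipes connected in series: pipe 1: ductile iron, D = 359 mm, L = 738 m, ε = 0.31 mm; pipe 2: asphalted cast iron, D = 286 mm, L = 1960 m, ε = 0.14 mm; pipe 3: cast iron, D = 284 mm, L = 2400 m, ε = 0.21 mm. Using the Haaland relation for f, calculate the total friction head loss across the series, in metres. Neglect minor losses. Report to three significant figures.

H ≈ 309 m

Pipe 1: V = 2.855 m/s, Re = 4.48×10^5, ε/D = 8.64×10^-4, f = 0.01963, h_1 = f(L/D)V²/2g = 16.77 m
Pipe 2: V = 4.499 m/s, Re = 5.62×10^5, ε/D = 4.90×10^-4, f = 0.01742, h_2 = f(L/D)V²/2g = 123.2 m
Pipe 3: V = 4.562 m/s, Re = 5.66×10^5, ε/D = 7.39×10^-4, f = 0.01888, h_3 = f(L/D)V²/2g = 169.2 m
Series → Q common, losses add: H = Σh = 309.2 m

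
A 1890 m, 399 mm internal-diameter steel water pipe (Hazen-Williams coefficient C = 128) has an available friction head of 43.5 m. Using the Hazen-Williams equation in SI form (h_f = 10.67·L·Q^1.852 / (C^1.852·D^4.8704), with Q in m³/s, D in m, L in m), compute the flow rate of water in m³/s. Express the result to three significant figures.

Rearranging: Q = [h_f·C^1.852·D^4.8704 / (10.67·L)]^(1/1.852)
Q = [43.5·128^1.852·0.399^4.8704 / (10.67·1890)]^0.540 = 0.4152 m³/s

Q ≈ 0.415 m³/s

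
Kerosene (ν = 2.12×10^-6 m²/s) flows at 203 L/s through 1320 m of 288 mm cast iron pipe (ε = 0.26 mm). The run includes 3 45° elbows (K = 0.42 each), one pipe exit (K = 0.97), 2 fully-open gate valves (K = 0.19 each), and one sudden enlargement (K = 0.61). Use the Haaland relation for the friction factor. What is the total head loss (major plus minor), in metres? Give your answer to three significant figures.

V = 4Q/(πD²) = 3.116 m/s; V²/2g = 0.4949 m
Re = 4.23×10^5, ε/D = 9.03×10^-4 → f = 0.01985 (Haaland)
Major: h_f = f(L/D)·V²/2g = 0.01985·4583·0.4949 = 45.03 m
Minor: ΣK = 3.22; h_m = ΣK·V²/2g = 1.594 m
Total H_L = 45.03 + 1.594 = 46.63 m

H_L ≈ 46.6 m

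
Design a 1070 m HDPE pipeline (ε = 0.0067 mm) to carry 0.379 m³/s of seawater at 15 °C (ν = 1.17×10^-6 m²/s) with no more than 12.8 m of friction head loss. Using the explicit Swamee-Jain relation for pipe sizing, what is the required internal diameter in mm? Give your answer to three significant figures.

D ≈ 416 mm

Swamee-Jain (Type III): D = 0.66·[ε^1.25·(LQ²/(gh_f))^4.75 + ν·Q^9.4·(L/(gh_f))^5.2]^0.04
LQ²/(gh_f) = 1.224; L/(gh_f) = 8.521
Term 1 = ε^1.25·(…)^4.75 = 8.90×10^-7; Term 2 = ν·Q^9.4·(…)^5.2 = 8.83×10^-6
D = 0.66·(8.90×10^-7 + 8.83×10^-6)^0.04 = 0.4160 m = 416 mm
Check: V = 2.79 m/s, Re = 9.92×10^5, f = 0.01201, h_f = 12.2 m ≈ 12.8 m ✓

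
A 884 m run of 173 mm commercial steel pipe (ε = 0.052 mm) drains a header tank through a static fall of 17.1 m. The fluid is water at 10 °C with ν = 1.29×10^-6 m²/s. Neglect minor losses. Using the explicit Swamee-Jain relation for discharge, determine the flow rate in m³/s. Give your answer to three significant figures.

Q ≈ 0.0459 m³/s

Swamee-Jain (Type II): Q = -0.965·√(gD⁵h_f/L)·ln[ε/(3.7D) + √(3.17ν²L/(gD³h_f))]
√(gD⁵h_f/L) = √(9.81·0.173⁵·17.1/884) = 0.005423
ε/(3.7D) = 8.12×10^-5; √(3.17ν²L/(gD³h_f)) = 7.33×10^-5
Q = -0.965·0.005423·ln(1.545×10^-4) = 0.04592 m³/s
Check: V = 1.95 m/s, Re = 2.62×10^5, f = 0.01729, h_f = 17.2 m ≈ 17.1 m ✓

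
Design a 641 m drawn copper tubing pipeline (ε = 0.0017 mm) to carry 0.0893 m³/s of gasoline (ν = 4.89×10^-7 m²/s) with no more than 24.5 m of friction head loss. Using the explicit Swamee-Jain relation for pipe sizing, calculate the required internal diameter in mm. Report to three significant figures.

Swamee-Jain (Type III): D = 0.66·[ε^1.25·(LQ²/(gh_f))^4.75 + ν·Q^9.4·(L/(gh_f))^5.2]^0.04
LQ²/(gh_f) = 0.02127; L/(gh_f) = 2.667
Term 1 = ε^1.25·(…)^4.75 = 6.99×10^-16; Term 2 = ν·Q^9.4·(…)^5.2 = 1.10×10^-14
D = 0.66·(6.99×10^-16 + 1.10×10^-14)^0.04 = 0.1829 m = 183 mm
Check: V = 3.40 m/s, Re = 1.27×10^6, f = 0.01142, h_f = 23.5 m ≈ 24.5 m ✓

D ≈ 183 mm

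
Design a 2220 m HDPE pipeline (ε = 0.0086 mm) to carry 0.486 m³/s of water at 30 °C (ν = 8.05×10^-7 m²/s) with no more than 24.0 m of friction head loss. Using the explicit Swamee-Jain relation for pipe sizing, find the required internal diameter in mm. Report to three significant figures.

D ≈ 461 mm

Swamee-Jain (Type III): D = 0.66·[ε^1.25·(LQ²/(gh_f))^4.75 + ν·Q^9.4·(L/(gh_f))^5.2]^0.04
LQ²/(gh_f) = 2.227; L/(gh_f) = 9.429
Term 1 = ε^1.25·(…)^4.75 = 2.09×10^-5; Term 2 = ν·Q^9.4·(…)^5.2 = 1.07×10^-4
D = 0.66·(2.09×10^-5 + 1.07×10^-4)^0.04 = 0.4611 m = 461 mm
Check: V = 2.91 m/s, Re = 1.67×10^6, f = 0.01127, h_f = 23.4 m ≈ 24.0 m ✓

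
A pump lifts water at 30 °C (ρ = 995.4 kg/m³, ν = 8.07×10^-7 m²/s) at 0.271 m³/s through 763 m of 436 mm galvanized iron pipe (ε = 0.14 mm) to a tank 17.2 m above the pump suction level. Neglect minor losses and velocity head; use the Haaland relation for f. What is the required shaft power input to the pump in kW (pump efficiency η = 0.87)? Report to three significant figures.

V = 4Q/(πD²) = 1.815 m/s; Re = 9.81×10^5; ε/D = 3.21×10^-4; f = 0.01580
h_f = f(L/D)V²/2g = 4.644 m
Total head H = z + h_f = 17.2 + 4.644 = 21.84 m
P_hyd = ρgQH = 995.4·9.81·0.271·21.84 = 57.80 kW
P_shaft = P_hyd/η = 57.80/0.87 = 66.44 kW

P_shaft ≈ 66.4 kW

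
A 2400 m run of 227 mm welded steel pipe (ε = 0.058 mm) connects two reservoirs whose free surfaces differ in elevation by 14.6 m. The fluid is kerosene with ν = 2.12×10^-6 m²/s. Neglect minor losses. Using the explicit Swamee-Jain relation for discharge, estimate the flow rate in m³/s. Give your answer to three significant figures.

Q ≈ 0.0490 m³/s

Swamee-Jain (Type II): Q = -0.965·√(gD⁵h_f/L)·ln[ε/(3.7D) + √(3.17ν²L/(gD³h_f))]
√(gD⁵h_f/L) = √(9.81·0.227⁵·14.6/2400) = 0.005997
ε/(3.7D) = 6.91×10^-5; √(3.17ν²L/(gD³h_f)) = 1.43×10^-4
Q = -0.965·0.005997·ln(2.119×10^-4) = 0.04896 m³/s
Check: V = 1.21 m/s, Re = 1.30×10^5, f = 0.01854, h_f = 14.6 m ≈ 14.6 m ✓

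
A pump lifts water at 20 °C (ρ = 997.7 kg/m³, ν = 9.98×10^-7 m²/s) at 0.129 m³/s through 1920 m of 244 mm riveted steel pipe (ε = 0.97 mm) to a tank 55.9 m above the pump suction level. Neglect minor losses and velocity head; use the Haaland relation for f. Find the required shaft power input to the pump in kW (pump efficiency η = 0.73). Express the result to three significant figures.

V = 4Q/(πD²) = 2.759 m/s; Re = 6.74×10^5; ε/D = 0.00398; f = 0.02857
h_f = f(L/D)V²/2g = 87.21 m
Total head H = z + h_f = 55.9 + 87.21 = 143.1 m
P_hyd = ρgQH = 997.7·9.81·0.129·143.1 = 180.7 kW
P_shaft = P_hyd/η = 180.7/0.73 = 247.5 kW

P_shaft ≈ 248 kW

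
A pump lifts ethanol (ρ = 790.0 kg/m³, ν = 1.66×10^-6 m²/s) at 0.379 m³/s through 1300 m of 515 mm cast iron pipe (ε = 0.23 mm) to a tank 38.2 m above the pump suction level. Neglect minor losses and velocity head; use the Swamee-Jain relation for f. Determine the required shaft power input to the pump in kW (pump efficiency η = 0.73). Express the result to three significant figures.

V = 4Q/(πD²) = 1.819 m/s; Re = 5.64×10^5; ε/D = 4.47×10^-4; f = 0.01732
h_f = f(L/D)V²/2g = 7.378 m
Total head H = z + h_f = 38.2 + 7.378 = 45.58 m
P_hyd = ρgQH = 790.0·9.81·0.379·45.58 = 133.9 kW
P_shaft = P_hyd/η = 133.9/0.73 = 183.4 kW

P_shaft ≈ 183 kW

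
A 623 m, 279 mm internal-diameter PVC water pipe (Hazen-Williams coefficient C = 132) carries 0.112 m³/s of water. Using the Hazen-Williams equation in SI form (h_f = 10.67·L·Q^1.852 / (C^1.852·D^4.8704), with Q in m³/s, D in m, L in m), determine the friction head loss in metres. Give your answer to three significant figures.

h_f = 10.67·623·0.112^1.852 / (132^1.852·0.279^4.8704) = 6.833 m

h_f ≈ 6.83 m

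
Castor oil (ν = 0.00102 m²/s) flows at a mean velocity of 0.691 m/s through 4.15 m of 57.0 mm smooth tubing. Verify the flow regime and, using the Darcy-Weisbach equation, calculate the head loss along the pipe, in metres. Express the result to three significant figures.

Re = VD/ν = 0.691·0.05700/0.00102 = 38.6 → laminar (Re < 2300)
f = 64/Re = 1.657
h_f = f(L/D)V²/(2g) = 1.657·(4.15/0.05700)·0.691²/(2·9.81) = 2.937 m

h_f ≈ 2.94 m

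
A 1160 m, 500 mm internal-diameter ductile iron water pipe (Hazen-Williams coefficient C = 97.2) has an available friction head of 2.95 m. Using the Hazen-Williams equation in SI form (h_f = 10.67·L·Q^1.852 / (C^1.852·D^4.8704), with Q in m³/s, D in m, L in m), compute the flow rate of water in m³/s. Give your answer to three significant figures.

Q ≈ 0.174 m³/s

Rearranging: Q = [h_f·C^1.852·D^4.8704 / (10.67·L)]^(1/1.852)
Q = [2.95·97.2^1.852·0.500^4.8704 / (10.67·1160)]^0.540 = 0.1737 m³/s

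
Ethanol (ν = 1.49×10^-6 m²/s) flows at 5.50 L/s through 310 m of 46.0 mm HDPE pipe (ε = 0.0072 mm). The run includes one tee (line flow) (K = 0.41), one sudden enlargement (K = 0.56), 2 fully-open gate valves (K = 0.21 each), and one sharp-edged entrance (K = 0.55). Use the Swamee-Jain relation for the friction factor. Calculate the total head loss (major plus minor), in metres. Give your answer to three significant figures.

V = 4Q/(πD²) = 3.309 m/s; V²/2g = 0.5582 m
Re = 1.02×10^5, ε/D = 1.57×10^-4 → f = 0.01869 (Swamee-Jain)
Major: h_f = f(L/D)·V²/2g = 0.01869·6739·0.5582 = 70.33 m
Minor: ΣK = 1.94; h_m = ΣK·V²/2g = 1.083 m
Total H_L = 70.33 + 1.083 = 71.41 m

H_L ≈ 71.4 m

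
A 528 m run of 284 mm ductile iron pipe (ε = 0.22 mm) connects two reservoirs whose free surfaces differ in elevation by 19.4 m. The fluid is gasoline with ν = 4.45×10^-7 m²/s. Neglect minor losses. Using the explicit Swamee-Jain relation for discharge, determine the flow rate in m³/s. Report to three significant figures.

Swamee-Jain (Type II): Q = -0.965·√(gD⁵h_f/L)·ln[ε/(3.7D) + √(3.17ν²L/(gD³h_f))]
√(gD⁵h_f/L) = √(9.81·0.284⁵·19.4/528) = 0.02581
ε/(3.7D) = 2.09×10^-4; √(3.17ν²L/(gD³h_f)) = 8.72×10^-6
Q = -0.965·0.02581·ln(2.181×10^-4) = 0.2099 m³/s
Check: V = 3.31 m/s, Re = 2.12×10^6, f = 0.01871, h_f = 19.5 m ≈ 19.4 m ✓

Q ≈ 0.210 m³/s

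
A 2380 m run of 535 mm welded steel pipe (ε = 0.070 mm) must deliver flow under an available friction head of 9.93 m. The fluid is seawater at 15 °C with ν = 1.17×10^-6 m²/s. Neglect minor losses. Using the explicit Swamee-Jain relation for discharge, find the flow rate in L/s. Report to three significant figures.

Q ≈ 396 L/s

Swamee-Jain (Type II): Q = -0.965·√(gD⁵h_f/L)·ln[ε/(3.7D) + √(3.17ν²L/(gD³h_f))]
√(gD⁵h_f/L) = √(9.81·0.535⁵·9.93/2380) = 0.04236
ε/(3.7D) = 3.54×10^-5; √(3.17ν²L/(gD³h_f)) = 2.63×10^-5
Q = -0.965·0.04236·ln(6.168×10^-5) = 0.3962 m³/s
Check: V = 1.76 m/s, Re = 8.06×10^5, f = 0.01417, h_f = 9.98 m ≈ 9.93 m ✓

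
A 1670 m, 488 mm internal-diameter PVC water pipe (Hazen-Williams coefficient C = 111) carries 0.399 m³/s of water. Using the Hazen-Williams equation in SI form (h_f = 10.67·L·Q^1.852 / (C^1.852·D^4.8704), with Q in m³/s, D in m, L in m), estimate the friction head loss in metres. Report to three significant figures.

h_f ≈ 17.4 m

h_f = 10.67·1670·0.399^1.852 / (111^1.852·0.488^4.8704) = 17.44 m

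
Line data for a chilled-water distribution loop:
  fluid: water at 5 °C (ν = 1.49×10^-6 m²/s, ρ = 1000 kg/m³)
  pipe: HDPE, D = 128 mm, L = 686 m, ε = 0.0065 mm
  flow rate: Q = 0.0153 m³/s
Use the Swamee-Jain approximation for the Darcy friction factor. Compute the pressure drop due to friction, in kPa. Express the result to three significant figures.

Δp ≈ 68.5 kPa

V = 4Q/(πD²) = 4·0.0153/(π·0.128²) = 1.189 m/s
Re = VD/ν = 1.189·0.128/1.49×10^-6 = 1.02×10^5 → turbulent
ε/D = 0.0065/128 = 5.08×10^-5
Swamee-Jain: f = 0.01809
h_f = f(L/D)V²/(2g) = 0.01809·(686/0.128)·1.189²/(2·9.81) = 6.987 m
Δp = ρg·h_f = 1000·9.81·6.987 = 68.54 kPa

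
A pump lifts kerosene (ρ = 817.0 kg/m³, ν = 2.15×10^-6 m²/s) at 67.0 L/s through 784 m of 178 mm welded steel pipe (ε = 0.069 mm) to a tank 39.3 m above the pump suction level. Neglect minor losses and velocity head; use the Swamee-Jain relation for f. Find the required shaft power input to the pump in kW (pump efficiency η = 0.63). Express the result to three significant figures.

V = 4Q/(πD²) = 2.692 m/s; Re = 2.23×10^5; ε/D = 3.88×10^-4; f = 0.01812
h_f = f(L/D)V²/2g = 29.49 m
Total head H = z + h_f = 39.3 + 29.49 = 68.79 m
P_hyd = ρgQH = 817.0·9.81·0.0670·68.79 = 36.94 kW
P_shaft = P_hyd/η = 36.94/0.63 = 58.63 kW

P_shaft ≈ 58.6 kW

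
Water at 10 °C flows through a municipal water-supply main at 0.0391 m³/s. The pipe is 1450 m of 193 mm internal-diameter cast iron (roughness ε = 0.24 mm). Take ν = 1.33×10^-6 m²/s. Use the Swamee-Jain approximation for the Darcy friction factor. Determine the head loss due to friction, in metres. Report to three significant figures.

h_f ≈ 15.1 m

V = 4Q/(πD²) = 4·0.0391/(π·0.193²) = 1.337 m/s
Re = VD/ν = 1.337·0.193/1.33×10^-6 = 1.94×10^5 → turbulent
ε/D = 0.24/193 = 0.00124
Swamee-Jain: f = 0.02214
h_f = f(L/D)V²/(2g) = 0.02214·(1450/0.193)·1.337²/(2·9.81) = 15.14 m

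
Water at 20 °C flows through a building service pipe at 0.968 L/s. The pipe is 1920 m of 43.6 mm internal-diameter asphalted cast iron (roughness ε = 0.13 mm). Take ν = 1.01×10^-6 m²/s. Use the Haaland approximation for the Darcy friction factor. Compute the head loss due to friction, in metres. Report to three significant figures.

V = 4Q/(πD²) = 4·9.68×10^-4/(π·0.0436²) = 0.6484 m/s
Re = VD/ν = 0.6484·0.0436/1.01×10^-6 = 2.80×10^4 → turbulent
ε/D = 0.13/43.6 = 0.00298
Haaland: f = 0.02993
h_f = f(L/D)V²/(2g) = 0.02993·(1920/0.0436)·0.6484²/(2·9.81) = 28.24 m

h_f ≈ 28.2 m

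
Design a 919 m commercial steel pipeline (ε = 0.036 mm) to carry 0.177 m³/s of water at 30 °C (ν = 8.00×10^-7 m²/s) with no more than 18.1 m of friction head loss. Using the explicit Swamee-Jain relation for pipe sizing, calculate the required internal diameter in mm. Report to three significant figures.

Swamee-Jain (Type III): D = 0.66·[ε^1.25·(LQ²/(gh_f))^4.75 + ν·Q^9.4·(L/(gh_f))^5.2]^0.04
LQ²/(gh_f) = 0.1621; L/(gh_f) = 5.176
Term 1 = ε^1.25·(…)^4.75 = 4.93×10^-10; Term 2 = ν·Q^9.4·(…)^5.2 = 3.52×10^-10
D = 0.66·(4.93×10^-10 + 3.52×10^-10)^0.04 = 0.2862 m = 286 mm
Check: V = 2.75 m/s, Re = 9.84×10^5, f = 0.01389, h_f = 17.2 m ≈ 18.1 m ✓

D ≈ 286 mm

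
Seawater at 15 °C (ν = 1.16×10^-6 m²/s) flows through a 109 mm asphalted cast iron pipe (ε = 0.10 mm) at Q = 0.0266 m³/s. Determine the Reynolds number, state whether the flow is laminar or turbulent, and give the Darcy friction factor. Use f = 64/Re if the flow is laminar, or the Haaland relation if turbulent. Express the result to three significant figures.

Re ≈ 2.68×10^5; turbulent; f ≈ 0.0203

V = 4Q/(πD²) = 2.851 m/s
Re = VD/ν = 2.851·0.109/1.16×10^-6 = 2.68×10^5
Re > 4000 → turbulent; ε/D = 9.17×10^-4
Haaland: f = 0.02027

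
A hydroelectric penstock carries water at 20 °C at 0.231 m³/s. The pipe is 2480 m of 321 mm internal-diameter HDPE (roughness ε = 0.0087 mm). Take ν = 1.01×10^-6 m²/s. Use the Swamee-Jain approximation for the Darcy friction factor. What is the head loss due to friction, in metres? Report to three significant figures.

h_f ≈ 39.8 m

V = 4Q/(πD²) = 4·0.231/(π·0.321²) = 2.854 m/s
Re = VD/ν = 2.854·0.321/1.01×10^-6 = 9.07×10^5 → turbulent
ε/D = 0.0087/321 = 2.71×10^-5
Swamee-Jain: f = 0.01239
h_f = f(L/D)V²/(2g) = 0.01239·(2480/0.321)·2.854²/(2·9.81) = 39.76 m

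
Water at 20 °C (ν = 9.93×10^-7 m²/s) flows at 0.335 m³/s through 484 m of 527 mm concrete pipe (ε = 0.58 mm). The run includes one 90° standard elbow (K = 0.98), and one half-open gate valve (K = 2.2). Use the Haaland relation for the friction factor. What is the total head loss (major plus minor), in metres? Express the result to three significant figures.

V = 4Q/(πD²) = 1.536 m/s; V²/2g = 0.1202 m
Re = 8.15×10^5, ε/D = 0.00110 → f = 0.02045 (Haaland)
Major: h_f = f(L/D)·V²/2g = 0.02045·918.4·0.1202 = 2.257 m
Minor: ΣK = 3.18; h_m = ΣK·V²/2g = 0.3823 m
Total H_L = 2.257 + 0.3823 = 2.640 m

H_L ≈ 2.64 m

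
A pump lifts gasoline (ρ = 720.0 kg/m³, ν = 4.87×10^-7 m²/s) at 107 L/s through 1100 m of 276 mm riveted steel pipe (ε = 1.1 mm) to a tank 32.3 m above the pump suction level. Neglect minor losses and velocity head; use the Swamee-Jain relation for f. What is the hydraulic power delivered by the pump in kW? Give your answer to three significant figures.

P_hyd ≈ 38.4 kW

V = 4Q/(πD²) = 1.788 m/s; Re = 1.01×10^6; ε/D = 0.00399; f = 0.02856
h_f = f(L/D)V²/2g = 18.56 m
Total head H = z + h_f = 32.3 + 18.56 = 50.86 m
P_hyd = ρgQH = 720.0·9.81·0.107·50.86 = 38.43 kW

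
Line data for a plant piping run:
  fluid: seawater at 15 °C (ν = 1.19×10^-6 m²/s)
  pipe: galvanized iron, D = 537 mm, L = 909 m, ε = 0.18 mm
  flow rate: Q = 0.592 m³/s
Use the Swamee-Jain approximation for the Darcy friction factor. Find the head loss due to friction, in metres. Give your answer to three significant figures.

V = 4Q/(πD²) = 4·0.592/(π·0.537²) = 2.614 m/s
Re = VD/ν = 2.614·0.537/1.19×10^-6 = 1.18×10^6 → turbulent
ε/D = 0.18/537 = 3.35×10^-4
Swamee-Jain: f = 0.01596
h_f = f(L/D)V²/(2g) = 0.01596·(909/0.537)·2.614²/(2·9.81) = 9.409 m

h_f ≈ 9.41 m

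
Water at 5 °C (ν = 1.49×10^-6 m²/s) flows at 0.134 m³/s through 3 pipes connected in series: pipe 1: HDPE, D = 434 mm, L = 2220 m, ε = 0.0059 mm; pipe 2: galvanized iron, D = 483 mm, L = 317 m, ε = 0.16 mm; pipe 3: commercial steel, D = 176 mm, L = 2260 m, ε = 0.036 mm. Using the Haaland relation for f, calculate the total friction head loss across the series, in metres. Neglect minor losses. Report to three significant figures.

Pipe 1: V = 0.9058 m/s, Re = 2.64×10^5, ε/D = 1.36×10^-5, f = 0.01480, h_1 = f(L/D)V²/2g = 3.165 m
Pipe 2: V = 0.7313 m/s, Re = 2.37×10^5, ε/D = 3.31×10^-4, f = 0.01739, h_2 = f(L/D)V²/2g = 0.3111 m
Pipe 3: V = 5.508 m/s, Re = 6.51×10^5, ε/D = 2.05×10^-4, f = 0.01503, h_3 = f(L/D)V²/2g = 298.4 m
Series → Q common, losses add: H = Σh = 301.9 m

H ≈ 302 m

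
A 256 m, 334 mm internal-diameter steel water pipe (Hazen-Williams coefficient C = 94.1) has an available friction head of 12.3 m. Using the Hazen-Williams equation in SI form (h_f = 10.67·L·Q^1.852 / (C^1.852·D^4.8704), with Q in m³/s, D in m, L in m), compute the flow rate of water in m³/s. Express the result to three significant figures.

Rearranging: Q = [h_f·C^1.852·D^4.8704 / (10.67·L)]^(1/1.852)
Q = [12.3·94.1^1.852·0.334^4.8704 / (10.67·256)]^0.540 = 0.2845 m³/s

Q ≈ 0.285 m³/s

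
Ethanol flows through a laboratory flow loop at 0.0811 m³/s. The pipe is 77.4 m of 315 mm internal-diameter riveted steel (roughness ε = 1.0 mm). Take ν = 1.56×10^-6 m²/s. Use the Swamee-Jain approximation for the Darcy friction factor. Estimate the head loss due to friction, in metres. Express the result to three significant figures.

V = 4Q/(πD²) = 4·0.0811/(π·0.315²) = 1.041 m/s
Re = VD/ν = 1.041·0.315/1.56×10^-6 = 2.10×10^5 → turbulent
ε/D = 1.0/315 = 0.00317
Swamee-Jain: f = 0.02738
h_f = f(L/D)V²/(2g) = 0.02738·(77.4/0.315)·1.041²/(2·9.81) = 0.3713 m

h_f ≈ 0.371 m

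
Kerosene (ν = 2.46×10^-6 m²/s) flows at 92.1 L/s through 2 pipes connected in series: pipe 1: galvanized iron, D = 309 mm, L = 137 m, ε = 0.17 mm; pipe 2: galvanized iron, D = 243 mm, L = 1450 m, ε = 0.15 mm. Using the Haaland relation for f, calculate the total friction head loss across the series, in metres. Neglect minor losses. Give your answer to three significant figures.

H ≈ 23.8 m

Pipe 1: V = 1.228 m/s, Re = 1.54×10^5, ε/D = 5.50×10^-4, f = 0.01934, h_1 = f(L/D)V²/2g = 0.6591 m
Pipe 2: V = 1.986 m/s, Re = 1.96×10^5, ε/D = 6.17×10^-4, f = 0.01926, h_2 = f(L/D)V²/2g = 23.10 m
Series → Q common, losses add: H = Σh = 23.76 m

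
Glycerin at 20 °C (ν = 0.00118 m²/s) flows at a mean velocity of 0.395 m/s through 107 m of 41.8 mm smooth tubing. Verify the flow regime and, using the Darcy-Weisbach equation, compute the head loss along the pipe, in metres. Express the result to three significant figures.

Re = VD/ν = 0.395·0.04180/0.00118 = 14.0 → laminar (Re < 2300)
f = 64/Re = 4.574
h_f = f(L/D)V²/(2g) = 4.574·(107/0.04180)·0.395²/(2·9.81) = 93.11 m

h_f ≈ 93.1 m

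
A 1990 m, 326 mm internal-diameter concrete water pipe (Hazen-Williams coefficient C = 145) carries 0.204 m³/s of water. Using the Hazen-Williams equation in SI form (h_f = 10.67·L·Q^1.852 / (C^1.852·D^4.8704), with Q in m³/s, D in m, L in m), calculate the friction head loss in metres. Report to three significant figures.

h_f ≈ 26.1 m

h_f = 10.67·1990·0.204^1.852 / (145^1.852·0.326^4.8704) = 26.09 m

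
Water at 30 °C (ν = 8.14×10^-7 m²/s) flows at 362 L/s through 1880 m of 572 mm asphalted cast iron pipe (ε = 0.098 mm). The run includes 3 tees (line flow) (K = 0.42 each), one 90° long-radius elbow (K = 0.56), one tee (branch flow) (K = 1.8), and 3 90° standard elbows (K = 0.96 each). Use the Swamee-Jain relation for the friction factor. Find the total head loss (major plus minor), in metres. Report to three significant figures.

V = 4Q/(πD²) = 1.409 m/s; V²/2g = 0.1011 m
Re = 9.90×10^5, ε/D = 1.71×10^-4 → f = 0.01445 (Swamee-Jain)
Major: h_f = f(L/D)·V²/2g = 0.01445·3287·0.1011 = 4.805 m
Minor: ΣK = 6.50; h_m = ΣK·V²/2g = 0.6575 m
Total H_L = 4.805 + 0.6575 = 5.463 m

H_L ≈ 5.46 m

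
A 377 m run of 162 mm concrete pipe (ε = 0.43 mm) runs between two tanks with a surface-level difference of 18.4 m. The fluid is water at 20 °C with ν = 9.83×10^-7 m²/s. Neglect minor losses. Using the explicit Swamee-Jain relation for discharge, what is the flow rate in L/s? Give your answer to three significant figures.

Swamee-Jain (Type II): Q = -0.965·√(gD⁵h_f/L)·ln[ε/(3.7D) + √(3.17ν²L/(gD³h_f))]
√(gD⁵h_f/L) = √(9.81·0.162⁵·18.4/377) = 0.007309
ε/(3.7D) = 7.17×10^-4; √(3.17ν²L/(gD³h_f)) = 3.88×10^-5
Q = -0.965·0.007309·ln(7.562×10^-4) = 0.05069 m³/s
Check: V = 2.46 m/s, Re = 4.05×10^5, f = 0.02578, h_f = 18.5 m ≈ 18.4 m ✓

Q ≈ 50.7 L/s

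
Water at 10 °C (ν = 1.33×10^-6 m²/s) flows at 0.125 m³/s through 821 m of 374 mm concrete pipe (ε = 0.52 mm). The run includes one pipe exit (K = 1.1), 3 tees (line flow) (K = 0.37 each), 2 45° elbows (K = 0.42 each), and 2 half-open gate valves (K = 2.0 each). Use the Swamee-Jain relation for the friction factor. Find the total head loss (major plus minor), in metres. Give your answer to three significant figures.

V = 4Q/(πD²) = 1.138 m/s; V²/2g = 0.06599 m
Re = 3.20×10^5, ε/D = 0.00139 → f = 0.02218 (Swamee-Jain)
Major: h_f = f(L/D)·V²/2g = 0.02218·2195·0.06599 = 3.213 m
Minor: ΣK = 7.05; h_m = ΣK·V²/2g = 0.4652 m
Total H_L = 3.213 + 0.4652 = 3.679 m

H_L ≈ 3.68 m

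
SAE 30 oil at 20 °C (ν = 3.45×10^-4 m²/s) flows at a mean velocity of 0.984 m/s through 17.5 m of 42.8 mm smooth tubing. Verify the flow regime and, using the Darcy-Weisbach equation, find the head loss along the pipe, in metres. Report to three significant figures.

Re = VD/ν = 0.984·0.04280/3.45×10^-4 = 122 → laminar (Re < 2300)
f = 64/Re = 0.5243
h_f = f(L/D)V²/(2g) = 0.5243·(17.5/0.04280)·0.984²/(2·9.81) = 10.58 m

h_f ≈ 10.6 m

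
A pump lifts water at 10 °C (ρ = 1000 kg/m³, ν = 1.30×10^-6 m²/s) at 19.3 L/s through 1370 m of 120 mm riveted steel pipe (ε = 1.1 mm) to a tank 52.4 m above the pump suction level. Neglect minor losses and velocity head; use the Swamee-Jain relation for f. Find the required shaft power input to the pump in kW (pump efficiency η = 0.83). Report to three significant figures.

V = 4Q/(πD²) = 1.706 m/s; Re = 1.58×10^5; ε/D = 0.00917; f = 0.03740
h_f = f(L/D)V²/2g = 63.38 m
Total head H = z + h_f = 52.4 + 63.38 = 115.8 m
P_hyd = ρgQH = 1000·9.81·0.0193·115.8 = 21.92 kW
P_shaft = P_hyd/η = 21.92/0.83 = 26.41 kW

P_shaft ≈ 26.4 kW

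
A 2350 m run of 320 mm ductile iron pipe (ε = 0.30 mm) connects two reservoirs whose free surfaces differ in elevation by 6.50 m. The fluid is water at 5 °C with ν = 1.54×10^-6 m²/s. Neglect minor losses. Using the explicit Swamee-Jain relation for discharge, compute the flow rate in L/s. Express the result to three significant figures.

Q ≈ 73.4 L/s

Swamee-Jain (Type II): Q = -0.965·√(gD⁵h_f/L)·ln[ε/(3.7D) + √(3.17ν²L/(gD³h_f))]
√(gD⁵h_f/L) = √(9.81·0.320⁵·6.50/2350) = 0.009542
ε/(3.7D) = 2.53×10^-4; √(3.17ν²L/(gD³h_f)) = 9.20×10^-5
Q = -0.965·0.009542·ln(3.453×10^-4) = 0.07340 m³/s
Check: V = 0.913 m/s, Re = 1.90×10^5, f = 0.02101, h_f = 6.55 m ≈ 6.50 m ✓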